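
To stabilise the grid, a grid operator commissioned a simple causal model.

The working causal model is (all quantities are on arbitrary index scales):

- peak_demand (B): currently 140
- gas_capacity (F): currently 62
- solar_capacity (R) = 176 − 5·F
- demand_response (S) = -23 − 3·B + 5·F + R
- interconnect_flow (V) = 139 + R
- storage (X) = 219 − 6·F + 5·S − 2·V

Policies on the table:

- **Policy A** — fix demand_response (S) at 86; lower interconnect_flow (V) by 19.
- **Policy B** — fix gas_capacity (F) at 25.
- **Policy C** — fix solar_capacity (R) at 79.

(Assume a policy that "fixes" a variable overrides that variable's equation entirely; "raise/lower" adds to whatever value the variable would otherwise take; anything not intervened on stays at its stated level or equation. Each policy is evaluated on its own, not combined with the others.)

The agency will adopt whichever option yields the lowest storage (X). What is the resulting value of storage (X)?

-1646

Policy A (S := 86, V − 19):
  B = 140
  F = 62
  R = 176 − 5·62 = -134
  S = 86
  V = 139 + (-134) (−19 from intervention) = -14
  X = 219 − 6·62 + 5·86 − 2·(-14) = 305
Policy B (F := 25):
  B = 140
  F = 25
  R = 176 − 5·25 = 51
  S = -23 − 3·140 + 5·25 + 51 = -267
  V = 139 + 51 = 190
  X = 219 − 6·25 + 5·(-267) − 2·190 = -1646
Policy C (R := 79):
  B = 140
  F = 62
  R = 79
  S = -23 − 3·140 + 5·62 + 79 = -54
  V = 139 + 79 = 218
  X = 219 − 6·62 + 5·(-54) − 2·218 = -859
Comparing — Policy A: X=305, Policy B: X=-1646, Policy C: X=-859. Lowest is -1646 (Policy B).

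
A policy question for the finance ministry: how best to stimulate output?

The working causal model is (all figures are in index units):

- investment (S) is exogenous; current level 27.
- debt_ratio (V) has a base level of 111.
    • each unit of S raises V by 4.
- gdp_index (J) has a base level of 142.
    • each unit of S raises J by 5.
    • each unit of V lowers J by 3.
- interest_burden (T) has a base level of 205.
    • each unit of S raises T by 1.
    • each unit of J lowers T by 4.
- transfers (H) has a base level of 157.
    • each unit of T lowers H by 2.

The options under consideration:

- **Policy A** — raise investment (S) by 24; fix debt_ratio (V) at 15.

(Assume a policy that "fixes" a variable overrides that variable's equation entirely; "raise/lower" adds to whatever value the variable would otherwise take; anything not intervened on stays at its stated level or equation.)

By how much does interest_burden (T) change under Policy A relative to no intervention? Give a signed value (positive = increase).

Baseline:
  S = 27
  V = 111 + 4·27 = 219
  J = 142 + 5·27 − 3·219 = -380
  T = 205 + 27 − 4·(-380) = 1752
Policy A (S + 24, V := 15):
  S = 27 + 24 = 51
  V = 15
  J = 142 + 5·51 − 3·15 = 352
  T = 205 + 51 − 4·352 = -1152
Change in T: -1152 − 1752 = -2904

-2904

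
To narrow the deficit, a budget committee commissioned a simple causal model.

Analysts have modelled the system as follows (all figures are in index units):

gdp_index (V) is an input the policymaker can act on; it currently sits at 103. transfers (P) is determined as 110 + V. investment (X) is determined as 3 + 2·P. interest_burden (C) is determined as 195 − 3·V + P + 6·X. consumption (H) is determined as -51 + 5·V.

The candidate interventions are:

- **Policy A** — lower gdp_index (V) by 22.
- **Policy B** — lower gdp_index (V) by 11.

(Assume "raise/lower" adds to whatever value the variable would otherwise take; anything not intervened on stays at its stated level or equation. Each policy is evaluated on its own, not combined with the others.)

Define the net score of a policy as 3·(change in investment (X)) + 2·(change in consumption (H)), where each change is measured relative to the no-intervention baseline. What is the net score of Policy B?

Baseline:
  V = 103
  P = 110 + 103 = 213
  X = 3 + 2·213 = 429
  H = -51 + 5·103 = 464
Policy B (V − 11):
  V = 103 − 11 = 92
  P = 110 + 92 = 202
  X = 3 + 2·202 = 407
  H = -51 + 5·92 = 409
ΔX = 407 − 429 = -22; ΔH = 409 − 464 = -55
Score = 3·(-22) + 2·(-55) = -176

-176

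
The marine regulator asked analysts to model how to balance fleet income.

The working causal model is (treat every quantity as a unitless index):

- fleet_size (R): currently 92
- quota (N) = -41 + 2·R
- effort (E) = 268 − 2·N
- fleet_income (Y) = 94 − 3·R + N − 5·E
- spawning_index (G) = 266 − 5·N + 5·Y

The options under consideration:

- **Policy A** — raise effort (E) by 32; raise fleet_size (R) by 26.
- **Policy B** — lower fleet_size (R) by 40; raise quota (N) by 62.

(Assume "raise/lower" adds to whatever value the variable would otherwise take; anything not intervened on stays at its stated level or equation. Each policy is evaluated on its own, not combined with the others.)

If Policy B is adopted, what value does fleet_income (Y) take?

Policy B (R − 40, N + 62):
  R = 92 − 40 = 52
  N = -41 + 2·52 (+62 from intervention) = 125
  E = 268 − 2·125 = 18
  Y = 94 − 3·52 + 125 − 5·18 = -27

-27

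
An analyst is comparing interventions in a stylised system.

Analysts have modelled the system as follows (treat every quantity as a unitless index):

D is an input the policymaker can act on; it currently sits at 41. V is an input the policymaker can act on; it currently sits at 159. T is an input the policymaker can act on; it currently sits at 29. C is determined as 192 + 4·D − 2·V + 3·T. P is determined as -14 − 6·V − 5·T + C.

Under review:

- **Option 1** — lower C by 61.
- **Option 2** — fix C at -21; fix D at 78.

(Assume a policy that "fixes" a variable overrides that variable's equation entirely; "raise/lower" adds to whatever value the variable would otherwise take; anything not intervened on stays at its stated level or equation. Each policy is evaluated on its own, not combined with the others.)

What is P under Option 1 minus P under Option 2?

Option 1 (C − 61):
  D = 41
  V = 159
  T = 29
  C = 192 + 4·41 − 2·159 + 3·29 (−61 from intervention) = 64
  P = -14 − 6·159 − 5·29 + 64 = -1049
Option 2 (C := -21, D := 78):
  D = 78
  V = 159
  T = 29
  C = -21
  P = -14 − 6·159 − 5·29 + (-21) = -1134
P: -1049 − (-1134) = 85

85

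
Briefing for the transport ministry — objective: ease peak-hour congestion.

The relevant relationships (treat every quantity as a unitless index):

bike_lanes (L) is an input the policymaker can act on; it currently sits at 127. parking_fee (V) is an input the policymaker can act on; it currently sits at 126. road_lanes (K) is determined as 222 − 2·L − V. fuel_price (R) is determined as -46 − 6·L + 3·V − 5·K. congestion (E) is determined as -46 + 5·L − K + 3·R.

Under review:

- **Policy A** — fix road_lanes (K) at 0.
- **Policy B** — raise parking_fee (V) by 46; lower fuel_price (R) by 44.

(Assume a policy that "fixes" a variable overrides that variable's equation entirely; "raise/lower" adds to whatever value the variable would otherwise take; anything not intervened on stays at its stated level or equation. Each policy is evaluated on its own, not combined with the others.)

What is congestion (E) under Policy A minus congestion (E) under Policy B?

-3546

Policy A (K := 0):
  L = 127
  V = 126
  K = 0
  R = -46 − 6·127 + 3·126 − 5·0 = -430
  E = -46 + 5·127 − 0 + 3·(-430) = -701
Policy B (V + 46, R − 44):
  L = 127
  V = 126 + 46 = 172
  K = 222 − 2·127 − 172 = -204
  R = -46 − 6·127 + 3·172 − 5·(-204) (−44 from intervention) = 684
  E = -46 + 5·127 − (-204) + 3·684 = 2845
E: -701 − 2845 = -3546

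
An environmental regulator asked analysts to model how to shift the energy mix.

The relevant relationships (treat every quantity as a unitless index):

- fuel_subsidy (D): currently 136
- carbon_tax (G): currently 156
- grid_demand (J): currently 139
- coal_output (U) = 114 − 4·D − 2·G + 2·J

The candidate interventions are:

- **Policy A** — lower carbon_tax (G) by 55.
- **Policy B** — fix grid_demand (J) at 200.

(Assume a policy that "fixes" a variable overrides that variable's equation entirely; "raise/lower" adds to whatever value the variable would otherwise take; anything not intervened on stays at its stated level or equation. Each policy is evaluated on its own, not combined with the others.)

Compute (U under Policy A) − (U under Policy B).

Policy A (G − 55):
  D = 136
  G = 156 − 55 = 101
  J = 139
  U = 114 − 4·136 − 2·101 + 2·139 = -354
Policy B (J := 200):
  D = 136
  G = 156
  J = 200
  U = 114 − 4·136 − 2·156 + 2·200 = -342
U: -354 − (-342) = -12

-12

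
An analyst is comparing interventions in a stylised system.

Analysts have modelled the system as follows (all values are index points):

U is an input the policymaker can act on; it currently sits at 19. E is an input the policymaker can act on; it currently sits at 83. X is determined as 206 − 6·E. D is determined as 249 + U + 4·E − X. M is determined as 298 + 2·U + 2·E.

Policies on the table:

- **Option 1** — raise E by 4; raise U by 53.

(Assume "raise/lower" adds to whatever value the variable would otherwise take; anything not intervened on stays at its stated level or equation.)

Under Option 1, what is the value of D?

985

Option 1 (E + 4, U + 53):
  U = 19 + 53 = 72
  E = 83 + 4 = 87
  X = 206 − 6·87 = -316
  D = 249 + 72 + 4·87 − (-316) = 985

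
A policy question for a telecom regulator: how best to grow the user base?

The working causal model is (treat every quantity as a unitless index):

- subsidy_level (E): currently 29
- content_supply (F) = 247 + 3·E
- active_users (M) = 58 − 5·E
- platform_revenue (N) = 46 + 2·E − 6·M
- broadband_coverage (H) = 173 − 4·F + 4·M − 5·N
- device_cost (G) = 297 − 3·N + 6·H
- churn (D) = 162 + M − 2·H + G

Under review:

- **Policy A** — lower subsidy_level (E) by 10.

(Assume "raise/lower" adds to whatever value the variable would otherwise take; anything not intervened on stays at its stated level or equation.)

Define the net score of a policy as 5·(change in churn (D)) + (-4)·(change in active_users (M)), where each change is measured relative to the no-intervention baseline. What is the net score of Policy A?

43250

Baseline:
  E = 29
  F = 247 + 3·29 = 334
  M = 58 − 5·29 = -87
  N = 46 + 2·29 − 6·(-87) = 626
  H = 173 − 4·334 + 4·(-87) − 5·626 = -4641
  G = 297 − 3·626 + 6·(-4641) = -29427
  D = 162 + (-87) − 2·(-4641) + (-29427) = -20070
Policy A (E − 10):
  E = 29 − 10 = 19
  F = 247 + 3·19 = 304
  M = 58 − 5·19 = -37
  N = 46 + 2·19 − 6·(-37) = 306
  H = 173 − 4·304 + 4·(-37) − 5·306 = -2721
  G = 297 − 3·306 + 6·(-2721) = -16947
  D = 162 + (-37) − 2·(-2721) + (-16947) = -11380
ΔD = -11380 − (-20070) = 8690; ΔM = -37 − (-87) = 50
Score = 5·8690 + (-4)·50 = 43250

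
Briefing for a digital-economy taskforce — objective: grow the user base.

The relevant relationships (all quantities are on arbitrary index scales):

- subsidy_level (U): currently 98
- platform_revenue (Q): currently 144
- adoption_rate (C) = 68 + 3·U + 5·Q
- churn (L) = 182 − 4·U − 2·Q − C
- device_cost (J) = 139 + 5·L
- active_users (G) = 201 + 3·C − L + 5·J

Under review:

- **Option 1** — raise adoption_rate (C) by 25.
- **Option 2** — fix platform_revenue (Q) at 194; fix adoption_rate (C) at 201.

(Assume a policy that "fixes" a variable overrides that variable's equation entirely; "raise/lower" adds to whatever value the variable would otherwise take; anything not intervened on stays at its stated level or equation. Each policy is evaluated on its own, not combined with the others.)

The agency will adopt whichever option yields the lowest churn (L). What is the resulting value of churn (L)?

-1605

Option 1 (C + 25):
  U = 98
  Q = 144
  C = 68 + 3·98 + 5·144 (+25 from intervention) = 1107
  L = 182 − 4·98 − 2·144 − 1107 = -1605
Option 2 (Q := 194, C := 201):
  U = 98
  Q = 194
  C = 201
  L = 182 − 4·98 − 2·194 − 201 = -799
Comparing — Option 1: L=-1605, Option 2: L=-799. Lowest is -1605 (Option 1).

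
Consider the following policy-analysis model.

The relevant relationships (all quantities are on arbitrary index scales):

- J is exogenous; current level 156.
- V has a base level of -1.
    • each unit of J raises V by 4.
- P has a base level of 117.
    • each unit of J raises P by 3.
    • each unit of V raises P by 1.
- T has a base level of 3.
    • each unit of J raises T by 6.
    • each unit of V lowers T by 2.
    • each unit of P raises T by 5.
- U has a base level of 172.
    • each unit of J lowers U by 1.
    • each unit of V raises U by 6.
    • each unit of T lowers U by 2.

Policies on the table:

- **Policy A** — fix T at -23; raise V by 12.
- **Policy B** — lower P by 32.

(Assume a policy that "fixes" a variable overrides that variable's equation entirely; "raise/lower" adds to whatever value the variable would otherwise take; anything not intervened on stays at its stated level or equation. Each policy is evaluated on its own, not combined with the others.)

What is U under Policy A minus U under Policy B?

11264

Policy A (T := -23, V + 12):
  J = 156
  V = -1 + 4·156 (+12 from intervention) = 635
  P = 117 + 3·156 + 635 = 1220
  T = -23
  U = 172 − 156 + 6·635 − 2·(-23) = 3872
Policy B (P − 32):
  J = 156
  V = -1 + 4·156 = 623
  P = 117 + 3·156 + 623 (−32 from intervention) = 1176
  T = 3 + 6·156 − 2·623 + 5·1176 = 5573
  U = 172 − 156 + 6·623 − 2·5573 = -7392
U: 3872 − (-7392) = 11264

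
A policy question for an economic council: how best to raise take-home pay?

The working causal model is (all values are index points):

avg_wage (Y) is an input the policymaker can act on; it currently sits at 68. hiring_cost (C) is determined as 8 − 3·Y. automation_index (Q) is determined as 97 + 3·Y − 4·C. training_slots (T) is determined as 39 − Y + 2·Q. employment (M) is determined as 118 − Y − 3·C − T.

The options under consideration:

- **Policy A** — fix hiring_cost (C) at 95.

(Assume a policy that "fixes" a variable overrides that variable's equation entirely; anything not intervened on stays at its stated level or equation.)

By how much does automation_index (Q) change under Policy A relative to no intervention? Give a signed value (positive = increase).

-1164

Baseline:
  Y = 68
  C = 8 − 3·68 = -196
  Q = 97 + 3·68 − 4·(-196) = 1085
Policy A (C := 95):
  Y = 68
  C = 95
  Q = 97 + 3·68 − 4·95 = -79
Change in Q: -79 − 1085 = -1164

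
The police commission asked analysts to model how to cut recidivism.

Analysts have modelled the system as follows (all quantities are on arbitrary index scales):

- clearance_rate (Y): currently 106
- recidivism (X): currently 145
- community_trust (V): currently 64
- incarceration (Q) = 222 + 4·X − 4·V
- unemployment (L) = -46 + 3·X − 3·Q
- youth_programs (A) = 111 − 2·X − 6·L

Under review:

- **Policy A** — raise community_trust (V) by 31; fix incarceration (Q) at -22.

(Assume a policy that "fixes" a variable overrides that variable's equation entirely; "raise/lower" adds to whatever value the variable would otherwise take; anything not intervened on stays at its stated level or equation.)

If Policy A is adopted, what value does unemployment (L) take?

Policy A (V + 31, Q := -22):
  X = 145
  V = 64 + 31 = 95
  Q = -22
  L = -46 + 3·145 − 3·(-22) = 455

455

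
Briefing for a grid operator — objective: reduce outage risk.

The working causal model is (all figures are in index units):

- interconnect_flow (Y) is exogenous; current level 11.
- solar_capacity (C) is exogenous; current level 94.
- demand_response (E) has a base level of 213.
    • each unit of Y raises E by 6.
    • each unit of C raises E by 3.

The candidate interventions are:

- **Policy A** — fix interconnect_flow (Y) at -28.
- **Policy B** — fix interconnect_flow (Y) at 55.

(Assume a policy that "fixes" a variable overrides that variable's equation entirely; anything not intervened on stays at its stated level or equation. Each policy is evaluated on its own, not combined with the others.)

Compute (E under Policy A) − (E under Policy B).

-498

Policy A (Y := -28):
  Y = -28
  C = 94
  E = 213 + 6·(-28) + 3·94 = 327
Policy B (Y := 55):
  Y = 55
  C = 94
  E = 213 + 6·55 + 3·94 = 825
E: 327 − 825 = -498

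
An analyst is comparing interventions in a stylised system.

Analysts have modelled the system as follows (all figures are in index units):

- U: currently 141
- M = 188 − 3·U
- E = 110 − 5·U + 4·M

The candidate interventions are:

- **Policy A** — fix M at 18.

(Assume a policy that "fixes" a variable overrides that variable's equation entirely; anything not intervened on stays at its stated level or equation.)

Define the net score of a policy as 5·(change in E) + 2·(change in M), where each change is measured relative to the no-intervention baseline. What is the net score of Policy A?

Baseline:
  U = 141
  M = 188 − 3·141 = -235
  E = 110 − 5·141 + 4·(-235) = -1535
Policy A (M := 18):
  U = 141
  M = 18
  E = 110 − 5·141 + 4·18 = -523
ΔE = -523 − (-1535) = 1012; ΔM = 18 − (-235) = 253
Score = 5·1012 + 2·253 = 5566

5566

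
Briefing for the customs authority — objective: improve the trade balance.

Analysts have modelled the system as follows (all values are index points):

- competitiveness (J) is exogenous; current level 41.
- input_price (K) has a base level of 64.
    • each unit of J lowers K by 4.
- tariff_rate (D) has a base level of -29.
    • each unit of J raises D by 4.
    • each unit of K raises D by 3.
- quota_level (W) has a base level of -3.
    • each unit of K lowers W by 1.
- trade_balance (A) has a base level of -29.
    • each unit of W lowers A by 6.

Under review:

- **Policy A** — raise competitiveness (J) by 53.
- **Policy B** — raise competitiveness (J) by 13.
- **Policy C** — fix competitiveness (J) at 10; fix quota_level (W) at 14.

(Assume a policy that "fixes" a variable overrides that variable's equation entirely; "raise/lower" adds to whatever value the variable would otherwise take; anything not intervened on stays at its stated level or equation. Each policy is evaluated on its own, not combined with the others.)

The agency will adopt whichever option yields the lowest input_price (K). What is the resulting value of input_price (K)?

-312

Policy A (J + 53):
  J = 41 + 53 = 94
  K = 64 − 4·94 = -312
Policy B (J + 13):
  J = 41 + 13 = 54
  K = 64 − 4·54 = -152
Policy C (J := 10, W := 14):
  J = 10
  K = 64 − 4·10 = 24
Comparing — Policy A: K=-312, Policy B: K=-152, Policy C: K=24. Lowest is -312 (Policy A).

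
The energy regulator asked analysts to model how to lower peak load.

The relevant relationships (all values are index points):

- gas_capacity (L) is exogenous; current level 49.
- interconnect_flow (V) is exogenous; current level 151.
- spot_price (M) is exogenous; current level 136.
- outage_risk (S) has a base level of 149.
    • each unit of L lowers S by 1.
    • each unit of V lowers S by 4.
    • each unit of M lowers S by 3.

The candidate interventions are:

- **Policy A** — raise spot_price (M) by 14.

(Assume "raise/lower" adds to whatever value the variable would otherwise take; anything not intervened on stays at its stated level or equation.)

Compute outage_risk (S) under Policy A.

Policy A (M + 14):
  L = 49
  V = 151
  M = 136 + 14 = 150
  S = 149 − 49 − 4·151 − 3·150 = -954

-954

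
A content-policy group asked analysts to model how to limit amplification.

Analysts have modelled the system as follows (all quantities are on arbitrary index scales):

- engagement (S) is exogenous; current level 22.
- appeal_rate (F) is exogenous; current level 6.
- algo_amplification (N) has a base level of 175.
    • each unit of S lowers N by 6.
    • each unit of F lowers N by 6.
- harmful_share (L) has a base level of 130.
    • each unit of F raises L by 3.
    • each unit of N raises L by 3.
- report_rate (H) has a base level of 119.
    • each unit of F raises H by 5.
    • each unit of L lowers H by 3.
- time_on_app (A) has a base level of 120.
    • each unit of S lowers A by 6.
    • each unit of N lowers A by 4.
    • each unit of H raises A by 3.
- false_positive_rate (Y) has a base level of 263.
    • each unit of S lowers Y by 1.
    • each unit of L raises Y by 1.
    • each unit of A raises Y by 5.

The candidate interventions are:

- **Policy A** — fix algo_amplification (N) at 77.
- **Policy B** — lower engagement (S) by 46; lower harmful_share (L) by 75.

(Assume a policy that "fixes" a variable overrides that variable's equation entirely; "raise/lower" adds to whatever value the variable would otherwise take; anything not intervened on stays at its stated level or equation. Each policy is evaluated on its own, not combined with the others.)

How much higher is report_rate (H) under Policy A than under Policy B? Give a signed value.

1629

Policy A (N := 77):
  S = 22
  F = 6
  N = 77
  L = 130 + 3·6 + 3·77 = 379
  H = 119 + 5·6 − 3·379 = -988
Policy B (S − 46, L − 75):
  S = 22 − 46 = -24
  F = 6
  N = 175 − 6·(-24) − 6·6 = 283
  L = 130 + 3·6 + 3·283 (−75 from intervention) = 922
  H = 119 + 5·6 − 3·922 = -2617
H: -988 − (-2617) = 1629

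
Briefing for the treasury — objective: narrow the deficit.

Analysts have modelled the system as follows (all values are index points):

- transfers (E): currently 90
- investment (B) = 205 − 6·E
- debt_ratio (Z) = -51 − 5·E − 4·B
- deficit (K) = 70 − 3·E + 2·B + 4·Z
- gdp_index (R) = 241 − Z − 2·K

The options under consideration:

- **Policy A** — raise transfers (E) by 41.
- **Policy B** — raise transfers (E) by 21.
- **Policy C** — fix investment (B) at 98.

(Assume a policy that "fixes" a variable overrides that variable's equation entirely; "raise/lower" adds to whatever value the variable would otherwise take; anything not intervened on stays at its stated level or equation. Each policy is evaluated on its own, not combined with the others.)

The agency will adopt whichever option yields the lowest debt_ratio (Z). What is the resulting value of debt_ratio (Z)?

-893

Policy A (E + 41):
  E = 90 + 41 = 131
  B = 205 − 6·131 = -581
  Z = -51 − 5·131 − 4·(-581) = 1618
Policy B (E + 21):
  E = 90 + 21 = 111
  B = 205 − 6·111 = -461
  Z = -51 − 5·111 − 4·(-461) = 1238
Policy C (B := 98):
  E = 90
  B = 98
  Z = -51 − 5·90 − 4·98 = -893
Comparing — Policy A: Z=1618, Policy B: Z=1238, Policy C: Z=-893. Lowest is -893 (Policy C).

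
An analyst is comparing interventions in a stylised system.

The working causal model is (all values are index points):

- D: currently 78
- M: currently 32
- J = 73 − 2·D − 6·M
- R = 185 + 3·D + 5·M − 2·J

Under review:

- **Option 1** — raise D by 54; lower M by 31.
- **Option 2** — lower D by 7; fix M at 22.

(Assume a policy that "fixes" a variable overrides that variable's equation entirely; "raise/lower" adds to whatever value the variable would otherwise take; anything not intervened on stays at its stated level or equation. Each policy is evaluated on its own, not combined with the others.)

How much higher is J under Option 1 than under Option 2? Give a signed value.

4

Option 1 (D + 54, M − 31):
  D = 78 + 54 = 132
  M = 32 − 31 = 1
  J = 73 − 2·132 − 6·1 = -197
Option 2 (D − 7, M := 22):
  D = 78 − 7 = 71
  M = 22
  J = 73 − 2·71 − 6·22 = -201
J: -197 − (-201) = 4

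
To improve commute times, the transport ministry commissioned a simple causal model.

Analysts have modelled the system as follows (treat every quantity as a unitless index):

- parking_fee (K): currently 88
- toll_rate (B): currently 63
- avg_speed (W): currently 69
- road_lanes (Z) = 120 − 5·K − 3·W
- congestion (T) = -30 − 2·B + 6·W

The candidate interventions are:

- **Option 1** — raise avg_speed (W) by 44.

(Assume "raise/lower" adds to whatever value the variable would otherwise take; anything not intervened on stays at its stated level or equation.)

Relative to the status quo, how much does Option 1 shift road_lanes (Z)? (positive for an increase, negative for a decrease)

-132

Baseline:
  K = 88
  W = 69
  Z = 120 − 5·88 − 3·69 = -527
Option 1 (W + 44):
  K = 88
  W = 69 + 44 = 113
  Z = 120 − 5·88 − 3·113 = -659
Change in Z: -659 − (-527) = -132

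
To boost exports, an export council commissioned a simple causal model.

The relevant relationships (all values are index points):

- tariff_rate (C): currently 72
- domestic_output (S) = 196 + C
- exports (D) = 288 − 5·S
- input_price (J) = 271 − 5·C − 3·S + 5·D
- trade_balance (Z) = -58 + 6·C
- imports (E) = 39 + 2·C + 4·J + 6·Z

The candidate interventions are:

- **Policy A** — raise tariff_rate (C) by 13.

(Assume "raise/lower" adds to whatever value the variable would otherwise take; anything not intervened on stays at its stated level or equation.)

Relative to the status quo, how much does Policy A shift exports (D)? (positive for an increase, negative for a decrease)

Baseline:
  C = 72
  S = 196 + 72 = 268
  D = 288 − 5·268 = -1052
Policy A (C + 13):
  C = 72 + 13 = 85
  S = 196 + 85 = 281
  D = 288 − 5·281 = -1117
Change in D: -1117 − (-1052) = -65

-65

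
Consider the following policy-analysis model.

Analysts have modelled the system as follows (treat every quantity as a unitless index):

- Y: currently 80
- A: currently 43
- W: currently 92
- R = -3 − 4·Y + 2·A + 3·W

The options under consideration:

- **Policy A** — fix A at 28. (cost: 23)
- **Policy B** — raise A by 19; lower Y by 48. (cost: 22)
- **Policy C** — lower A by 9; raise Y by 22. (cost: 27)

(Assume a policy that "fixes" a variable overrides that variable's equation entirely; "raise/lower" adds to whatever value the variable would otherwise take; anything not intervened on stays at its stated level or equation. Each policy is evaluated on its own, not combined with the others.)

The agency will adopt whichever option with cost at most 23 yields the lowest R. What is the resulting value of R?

9

Policy A (A := 28):
  Y = 80
  A = 28
  W = 92
  R = -3 − 4·80 + 2·28 + 3·92 = 9
Policy B (A + 19, Y − 48):
  Y = 80 − 48 = 32
  A = 43 + 19 = 62
  W = 92
  R = -3 − 4·32 + 2·62 + 3·92 = 269
Comparing — Policy A: R=9, Policy B: R=269. Lowest is 9 (Policy A).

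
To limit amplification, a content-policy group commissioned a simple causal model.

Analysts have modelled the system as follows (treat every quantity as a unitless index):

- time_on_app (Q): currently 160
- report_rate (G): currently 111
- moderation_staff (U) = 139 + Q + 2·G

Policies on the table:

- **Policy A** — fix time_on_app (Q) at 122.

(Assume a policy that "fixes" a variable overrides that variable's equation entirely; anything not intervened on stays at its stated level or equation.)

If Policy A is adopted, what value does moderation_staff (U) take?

Policy A (Q := 122):
  Q = 122
  G = 111
  U = 139 + 122 + 2·111 = 483

483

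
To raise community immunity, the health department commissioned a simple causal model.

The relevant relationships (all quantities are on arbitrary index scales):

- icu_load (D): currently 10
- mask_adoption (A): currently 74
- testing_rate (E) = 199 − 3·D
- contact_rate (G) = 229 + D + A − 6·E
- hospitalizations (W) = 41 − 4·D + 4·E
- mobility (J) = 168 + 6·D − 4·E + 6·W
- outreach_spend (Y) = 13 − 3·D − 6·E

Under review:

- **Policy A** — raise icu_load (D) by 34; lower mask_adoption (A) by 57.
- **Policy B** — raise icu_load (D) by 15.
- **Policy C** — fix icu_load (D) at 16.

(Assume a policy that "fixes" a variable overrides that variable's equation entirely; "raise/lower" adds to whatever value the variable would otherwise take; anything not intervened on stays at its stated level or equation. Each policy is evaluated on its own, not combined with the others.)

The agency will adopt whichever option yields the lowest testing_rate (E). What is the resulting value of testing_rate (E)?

67

Policy A (D + 34, A − 57):
  D = 10 + 34 = 44
  E = 199 − 3·44 = 67
Policy B (D + 15):
  D = 10 + 15 = 25
  E = 199 − 3·25 = 124
Policy C (D := 16):
  D = 16
  E = 199 − 3·16 = 151
Comparing — Policy A: E=67, Policy B: E=124, Policy C: E=151. Lowest is 67 (Policy A).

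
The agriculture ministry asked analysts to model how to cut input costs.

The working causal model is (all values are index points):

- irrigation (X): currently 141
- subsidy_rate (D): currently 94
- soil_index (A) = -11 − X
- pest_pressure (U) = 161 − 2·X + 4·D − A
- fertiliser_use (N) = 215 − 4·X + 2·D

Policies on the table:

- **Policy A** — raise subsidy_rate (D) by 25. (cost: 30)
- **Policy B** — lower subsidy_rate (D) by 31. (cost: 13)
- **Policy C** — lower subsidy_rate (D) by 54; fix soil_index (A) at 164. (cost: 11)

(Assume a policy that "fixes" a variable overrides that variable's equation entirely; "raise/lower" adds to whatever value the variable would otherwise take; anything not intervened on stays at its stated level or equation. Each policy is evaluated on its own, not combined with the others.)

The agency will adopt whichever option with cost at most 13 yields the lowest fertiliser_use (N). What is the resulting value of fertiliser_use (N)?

-269

Policy B (D − 31):
  X = 141
  D = 94 − 31 = 63
  N = 215 − 4·141 + 2·63 = -223
Policy C (D − 54, A := 164):
  X = 141
  D = 94 − 54 = 40
  N = 215 − 4·141 + 2·40 = -269
Comparing — Policy B: N=-223, Policy C: N=-269. Lowest is -269 (Policy C).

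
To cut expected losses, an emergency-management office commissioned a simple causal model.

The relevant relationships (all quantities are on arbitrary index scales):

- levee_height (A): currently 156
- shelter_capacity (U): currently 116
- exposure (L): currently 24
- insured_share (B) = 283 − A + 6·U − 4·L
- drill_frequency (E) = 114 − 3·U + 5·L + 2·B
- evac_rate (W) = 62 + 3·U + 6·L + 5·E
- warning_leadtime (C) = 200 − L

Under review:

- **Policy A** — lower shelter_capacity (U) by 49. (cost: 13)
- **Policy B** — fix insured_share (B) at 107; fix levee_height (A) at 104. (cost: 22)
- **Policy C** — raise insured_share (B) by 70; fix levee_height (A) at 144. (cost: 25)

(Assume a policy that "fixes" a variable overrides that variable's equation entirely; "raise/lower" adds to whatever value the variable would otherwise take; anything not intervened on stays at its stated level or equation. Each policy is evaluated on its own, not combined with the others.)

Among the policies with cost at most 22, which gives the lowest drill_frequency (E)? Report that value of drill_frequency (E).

Policy A (U − 49):
  A = 156
  U = 116 − 49 = 67
  L = 24
  B = 283 − 156 + 6·67 − 4·24 = 433
  E = 114 − 3·67 + 5·24 + 2·433 = 899
Policy B (B := 107, A := 104):
  A = 104
  U = 116
  L = 24
  B = 107
  E = 114 − 3·116 + 5·24 + 2·107 = 100
Comparing — Policy A: E=899, Policy B: E=100. Lowest is 100 (Policy B).

100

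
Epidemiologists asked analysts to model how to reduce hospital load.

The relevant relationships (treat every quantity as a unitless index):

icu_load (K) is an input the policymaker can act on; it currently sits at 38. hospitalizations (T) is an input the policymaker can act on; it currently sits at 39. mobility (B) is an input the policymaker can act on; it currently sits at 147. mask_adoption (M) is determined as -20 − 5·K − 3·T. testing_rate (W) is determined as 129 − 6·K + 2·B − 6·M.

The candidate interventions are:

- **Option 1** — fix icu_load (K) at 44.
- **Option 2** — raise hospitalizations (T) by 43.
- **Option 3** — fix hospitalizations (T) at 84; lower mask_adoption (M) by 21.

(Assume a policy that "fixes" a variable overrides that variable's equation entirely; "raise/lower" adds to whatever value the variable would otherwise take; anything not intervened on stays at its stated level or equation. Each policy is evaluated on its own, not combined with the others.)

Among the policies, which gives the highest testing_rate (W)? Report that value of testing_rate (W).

3093

Option 1 (K := 44):
  K = 44
  T = 39
  B = 147
  M = -20 − 5·44 − 3·39 = -357
  W = 129 − 6·44 + 2·147 − 6·(-357) = 2301
Option 2 (T + 43):
  K = 38
  T = 39 + 43 = 82
  B = 147
  M = -20 − 5·38 − 3·82 = -456
  W = 129 − 6·38 + 2·147 − 6·(-456) = 2931
Option 3 (T := 84, M − 21):
  K = 38
  T = 84
  B = 147
  M = -20 − 5·38 − 3·84 (−21 from intervention) = -483
  W = 129 − 6·38 + 2·147 − 6·(-483) = 3093
Comparing — Option 1: W=2301, Option 2: W=2931, Option 3: W=3093. Highest is 3093 (Option 3).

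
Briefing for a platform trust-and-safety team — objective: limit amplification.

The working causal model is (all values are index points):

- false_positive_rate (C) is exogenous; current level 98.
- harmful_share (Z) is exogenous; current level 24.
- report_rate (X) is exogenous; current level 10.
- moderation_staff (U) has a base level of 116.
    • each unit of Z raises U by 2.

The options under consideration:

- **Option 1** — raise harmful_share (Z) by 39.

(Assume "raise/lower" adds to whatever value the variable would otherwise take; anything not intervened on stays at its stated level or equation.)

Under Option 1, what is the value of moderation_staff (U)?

Option 1 (Z + 39):
  Z = 24 + 39 = 63
  U = 116 + 2·63 = 242

242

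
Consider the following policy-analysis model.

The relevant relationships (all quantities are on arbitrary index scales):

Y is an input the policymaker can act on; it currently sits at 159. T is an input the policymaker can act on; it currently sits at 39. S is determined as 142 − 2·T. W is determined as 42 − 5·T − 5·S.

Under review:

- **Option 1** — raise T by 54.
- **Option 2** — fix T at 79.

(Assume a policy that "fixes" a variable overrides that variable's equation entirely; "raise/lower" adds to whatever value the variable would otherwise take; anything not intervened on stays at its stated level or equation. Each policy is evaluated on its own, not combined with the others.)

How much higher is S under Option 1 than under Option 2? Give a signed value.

-28

Option 1 (T + 54):
  T = 39 + 54 = 93
  S = 142 − 2·93 = -44
Option 2 (T := 79):
  T = 79
  S = 142 − 2·79 = -16
S: -44 − (-16) = -28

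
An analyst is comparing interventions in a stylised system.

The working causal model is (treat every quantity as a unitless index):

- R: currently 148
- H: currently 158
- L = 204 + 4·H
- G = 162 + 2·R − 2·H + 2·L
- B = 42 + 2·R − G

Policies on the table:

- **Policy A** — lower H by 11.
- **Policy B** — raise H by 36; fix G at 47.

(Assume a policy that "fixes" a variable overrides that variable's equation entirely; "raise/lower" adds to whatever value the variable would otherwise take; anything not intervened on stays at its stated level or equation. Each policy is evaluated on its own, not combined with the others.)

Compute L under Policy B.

980

Policy B (H + 36, G := 47):
  H = 158 + 36 = 194
  L = 204 + 4·194 = 980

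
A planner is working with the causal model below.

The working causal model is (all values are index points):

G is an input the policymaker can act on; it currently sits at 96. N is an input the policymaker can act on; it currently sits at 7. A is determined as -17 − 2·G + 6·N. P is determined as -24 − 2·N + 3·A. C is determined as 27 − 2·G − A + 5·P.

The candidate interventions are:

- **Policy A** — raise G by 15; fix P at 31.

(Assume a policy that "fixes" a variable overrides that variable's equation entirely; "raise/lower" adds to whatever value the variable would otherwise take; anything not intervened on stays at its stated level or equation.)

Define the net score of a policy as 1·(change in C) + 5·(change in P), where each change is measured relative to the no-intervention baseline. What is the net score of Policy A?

Baseline:
  G = 96
  N = 7
  A = -17 − 2·96 + 6·7 = -167
  P = -24 − 2·7 + 3·(-167) = -539
  C = 27 − 2·96 − (-167) + 5·(-539) = -2693
Policy A (G + 15, P := 31):
  G = 96 + 15 = 111
  N = 7
  A = -17 − 2·111 + 6·7 = -197
  P = 31
  C = 27 − 2·111 − (-197) + 5·31 = 157
ΔC = 157 − (-2693) = 2850; ΔP = 31 − (-539) = 570
Score = 1·2850 + 5·570 = 5700

5700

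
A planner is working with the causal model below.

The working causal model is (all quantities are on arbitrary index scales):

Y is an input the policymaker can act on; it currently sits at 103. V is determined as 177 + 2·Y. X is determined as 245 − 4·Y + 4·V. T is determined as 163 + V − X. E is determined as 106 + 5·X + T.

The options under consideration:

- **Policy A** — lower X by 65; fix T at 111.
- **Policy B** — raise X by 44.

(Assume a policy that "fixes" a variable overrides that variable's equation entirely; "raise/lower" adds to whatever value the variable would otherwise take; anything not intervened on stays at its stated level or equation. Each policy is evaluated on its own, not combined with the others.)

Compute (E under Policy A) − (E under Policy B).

Policy A (X − 65, T := 111):
  Y = 103
  V = 177 + 2·103 = 383
  X = 245 − 4·103 + 4·383 (−65 from intervention) = 1300
  T = 111
  E = 106 + 5·1300 + 111 = 6717
Policy B (X + 44):
  Y = 103
  V = 177 + 2·103 = 383
  X = 245 − 4·103 + 4·383 (+44 from intervention) = 1409
  T = 163 + 383 − 1409 = -863
  E = 106 + 5·1409 + (-863) = 6288
E: 6717 − 6288 = 429

429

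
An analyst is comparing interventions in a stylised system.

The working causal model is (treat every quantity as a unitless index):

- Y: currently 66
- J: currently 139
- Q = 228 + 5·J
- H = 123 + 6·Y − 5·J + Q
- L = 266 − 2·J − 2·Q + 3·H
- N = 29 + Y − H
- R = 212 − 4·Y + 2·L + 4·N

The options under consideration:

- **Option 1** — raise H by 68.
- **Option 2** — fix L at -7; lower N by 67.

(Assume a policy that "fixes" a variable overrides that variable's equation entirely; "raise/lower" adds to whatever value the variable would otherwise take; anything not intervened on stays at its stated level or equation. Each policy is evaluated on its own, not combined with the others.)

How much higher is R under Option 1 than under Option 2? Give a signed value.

1184

Option 1 (H + 68):
  Y = 66
  J = 139
  Q = 228 + 5·139 = 923
  H = 123 + 6·66 − 5·139 + 923 (+68 from intervention) = 815
  L = 266 − 2·139 − 2·923 + 3·815 = 587
  N = 29 + 66 − 815 = -720
  R = 212 − 4·66 + 2·587 + 4·(-720) = -1758
Option 2 (L := -7, N − 67):
  Y = 66
  J = 139
  Q = 228 + 5·139 = 923
  H = 123 + 6·66 − 5·139 + 923 = 747
  L = -7
  N = 29 + 66 − 747 (−67 from intervention) = -719
  R = 212 − 4·66 + 2·(-7) + 4·(-719) = -2942
R: -1758 − (-2942) = 1184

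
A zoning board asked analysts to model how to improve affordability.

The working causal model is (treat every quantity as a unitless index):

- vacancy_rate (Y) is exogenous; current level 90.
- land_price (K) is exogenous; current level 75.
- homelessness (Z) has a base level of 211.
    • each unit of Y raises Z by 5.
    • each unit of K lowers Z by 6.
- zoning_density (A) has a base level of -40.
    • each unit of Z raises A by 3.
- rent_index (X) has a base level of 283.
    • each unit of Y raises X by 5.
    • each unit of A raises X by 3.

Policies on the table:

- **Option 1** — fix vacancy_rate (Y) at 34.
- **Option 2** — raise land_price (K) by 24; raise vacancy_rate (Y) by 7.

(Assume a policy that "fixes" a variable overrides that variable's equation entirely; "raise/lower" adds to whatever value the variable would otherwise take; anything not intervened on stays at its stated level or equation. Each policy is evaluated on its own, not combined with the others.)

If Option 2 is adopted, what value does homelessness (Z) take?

102

Option 2 (K + 24, Y + 7):
  Y = 90 + 7 = 97
  K = 75 + 24 = 99
  Z = 211 + 5·97 − 6·99 = 102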